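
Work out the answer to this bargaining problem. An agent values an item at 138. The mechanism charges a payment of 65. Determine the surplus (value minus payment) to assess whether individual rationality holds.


Step 1: Surplus = value - payment = 138 - 65 = 73
Step 2: IR is satisfied (surplus >= 0)

73


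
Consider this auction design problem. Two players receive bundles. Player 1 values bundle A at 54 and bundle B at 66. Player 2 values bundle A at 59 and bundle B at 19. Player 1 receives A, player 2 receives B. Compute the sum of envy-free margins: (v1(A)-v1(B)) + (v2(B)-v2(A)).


Step 1: Player 1's margin = v1(A) - v1(B) = 54 - 66 = -12
Step 2: Player 2's margin = v2(B) - v2(A) = 19 - 59 = -40
Step 3: Total margin = -12 + -40 = -52

-52


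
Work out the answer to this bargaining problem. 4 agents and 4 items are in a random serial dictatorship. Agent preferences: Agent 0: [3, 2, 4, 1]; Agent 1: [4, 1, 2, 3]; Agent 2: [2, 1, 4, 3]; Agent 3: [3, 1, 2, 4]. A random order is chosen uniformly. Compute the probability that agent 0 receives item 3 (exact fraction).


Step 1: Agent 0 wants item 3
Step 2: There are 24 possible orderings of agents
Step 3: In 12 orderings, agent 0 gets item 3
Step 4: Probability = 12/24 = 1/2

1/2


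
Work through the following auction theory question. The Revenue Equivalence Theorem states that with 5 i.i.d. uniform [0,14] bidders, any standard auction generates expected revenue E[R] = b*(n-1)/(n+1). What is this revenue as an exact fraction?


Step 1: By Revenue Equivalence, expected revenue = b*(n-1)/(n+1)
Step 2: Substituting n = 5, b = 14
Step 3: Revenue = 14*(5-1)/(5+1) = 14*4/6
Step 4: Revenue = 56/6 = 28/3

28/3


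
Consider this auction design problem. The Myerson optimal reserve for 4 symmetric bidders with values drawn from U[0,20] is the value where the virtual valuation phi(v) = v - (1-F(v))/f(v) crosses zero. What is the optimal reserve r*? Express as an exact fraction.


Step 1: For U[0,20], F(v) = v/20 and f(v) = 1/20
Step 2: phi(v) = v - (1 - v/20)/(1/20) = v - (20 - v) = 2v - 20
Step 3: Set phi(r*) = 0: 2r* - 20 = 0
Step 4: r* = 20/2 = 10 (the number of bidders n = 4 does not enter)

10


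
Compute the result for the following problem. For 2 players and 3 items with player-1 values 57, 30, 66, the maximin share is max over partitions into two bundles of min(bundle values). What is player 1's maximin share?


Step 1: Item values = 57, 30, 66
Step 2: Enumerate all 2-bundle partitions and take the smaller bundle:
  Partition 1: {57} vs {30,66} -> bundles 57, 96; min = 57
  Partition 2: {30} vs {57,66} -> bundles 30, 123; min = 30
  Partition 3: {66} vs {57,30} -> bundles 66, 87; min = 66
Step 3: MMS = max(57, 30, 66) = 66

66


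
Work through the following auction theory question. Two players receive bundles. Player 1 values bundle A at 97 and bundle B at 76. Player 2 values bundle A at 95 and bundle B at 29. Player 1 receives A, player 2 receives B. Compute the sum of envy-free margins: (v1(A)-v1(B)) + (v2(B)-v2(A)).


Step 1: Player 1's margin = v1(A) - v1(B) = 97 - 76 = 21
Step 2: Player 2's margin = v2(B) - v2(A) = 29 - 95 = -66
Step 3: Total margin = 21 + -66 = -45

-45


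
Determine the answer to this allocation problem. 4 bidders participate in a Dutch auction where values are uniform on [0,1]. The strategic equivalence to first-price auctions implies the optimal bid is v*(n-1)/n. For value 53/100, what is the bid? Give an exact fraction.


Step 1: Dutch auctions are strategically equivalent to first-price auctions
Step 2: The equilibrium bid is b(v) = v*(n-1)/n
Step 3: b = 53/100 * 3/4
Step 4: b = 159/400

159/400


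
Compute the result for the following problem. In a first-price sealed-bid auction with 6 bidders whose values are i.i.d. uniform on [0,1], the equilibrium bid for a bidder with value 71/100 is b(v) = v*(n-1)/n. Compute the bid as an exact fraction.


Step 1: The symmetric BNE bidding function is b(v) = v * (n-1) / n
Step 2: Substitute v = 71/100 and n = 6
Step 3: b = 71/100 * 5/6
Step 4: b = 71/120

71/120


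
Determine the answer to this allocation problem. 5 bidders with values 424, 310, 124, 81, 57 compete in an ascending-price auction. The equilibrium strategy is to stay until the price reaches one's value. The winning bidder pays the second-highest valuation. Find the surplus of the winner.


Step 1: Identify the highest value: 424
Step 2: Identify the second-highest value: 310
Step 3: The final price = second-highest value = 310
Step 4: Surplus = 424 - 310 = 114

114


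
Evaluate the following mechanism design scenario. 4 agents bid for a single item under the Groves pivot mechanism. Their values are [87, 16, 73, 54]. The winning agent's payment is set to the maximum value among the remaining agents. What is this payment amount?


Step 1: The efficient winner is agent 0 with value 87
Step 2: Other agents' values: [16, 73, 54]
Step 3: Pivot payment = max(others) = 73
Step 4: The winner pays 73

73


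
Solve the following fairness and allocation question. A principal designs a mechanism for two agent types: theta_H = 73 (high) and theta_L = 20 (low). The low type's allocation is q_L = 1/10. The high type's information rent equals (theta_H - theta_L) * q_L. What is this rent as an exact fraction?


Step 1: theta_H - theta_L = 73 - 20 = 53
Step 2: Information rent = (theta_H - theta_L) * q_L
Step 3: = 53 * 1/10
Step 4: = 53/10

53/10


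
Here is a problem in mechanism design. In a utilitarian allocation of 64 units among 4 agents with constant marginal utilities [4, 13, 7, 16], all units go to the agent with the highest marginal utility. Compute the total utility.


Step 1: The marginal utilities are [4, 13, 7, 16]
Step 2: The highest marginal utility is 16
Step 3: All 64 units go to that agent
Step 4: Total utility = 16 * 64 = 1024

1024


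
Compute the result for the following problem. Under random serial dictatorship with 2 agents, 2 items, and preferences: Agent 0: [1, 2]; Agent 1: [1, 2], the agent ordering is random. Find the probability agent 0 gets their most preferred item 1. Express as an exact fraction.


Step 1: Agent 0 wants item 1
Step 2: There are 2 possible orderings of agents
Step 3: In 1 orderings, agent 0 gets item 1
Step 4: Probability = 1/2

1/2


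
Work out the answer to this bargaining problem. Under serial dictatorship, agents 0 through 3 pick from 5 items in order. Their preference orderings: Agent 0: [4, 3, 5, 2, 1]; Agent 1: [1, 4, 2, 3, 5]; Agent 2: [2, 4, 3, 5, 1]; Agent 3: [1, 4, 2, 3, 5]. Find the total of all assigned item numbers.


Step 1: Agent 0 picks item 4
Step 2: Agent 1 picks item 1
Step 3: Agent 2 picks item 2
Step 4: Agent 3 picks item 3
Step 5: Sum = 4 + 1 + 2 + 3 = 10

10


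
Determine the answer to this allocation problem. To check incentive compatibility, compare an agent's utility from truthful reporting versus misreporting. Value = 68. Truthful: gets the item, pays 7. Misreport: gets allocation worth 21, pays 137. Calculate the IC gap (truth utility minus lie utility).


Step 1: U(truth) = value - payment = 68 - 7 = 61
Step 2: U(lie) = allocation - payment = 21 - 137 = -116
Step 3: IC gap = 61 - (-116) = 177

177


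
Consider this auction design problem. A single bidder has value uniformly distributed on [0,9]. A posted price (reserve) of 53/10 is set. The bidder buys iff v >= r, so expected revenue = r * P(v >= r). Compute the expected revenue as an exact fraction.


Step 1: Posted price r = 53/10, value support [0,9]
Step 2: P(v >= r) = (9 - 53/10)/9 = 37/90
Step 3: Expected revenue = r * P(v >= r) = 53/10 * 37/90
Step 4: Revenue = 1961/900

1961/900


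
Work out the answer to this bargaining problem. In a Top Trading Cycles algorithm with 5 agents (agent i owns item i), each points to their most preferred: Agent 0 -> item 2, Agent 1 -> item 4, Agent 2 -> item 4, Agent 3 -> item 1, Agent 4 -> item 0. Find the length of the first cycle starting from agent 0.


Step 1: Trace the pointer graph from agent 0: 0 -> 2 -> 4 -> 0
Step 2: A cycle is detected when we revisit agent 0
Step 3: The cycle is: 0 -> 2 -> 4 -> 0
Step 4: Cycle length = 3

3


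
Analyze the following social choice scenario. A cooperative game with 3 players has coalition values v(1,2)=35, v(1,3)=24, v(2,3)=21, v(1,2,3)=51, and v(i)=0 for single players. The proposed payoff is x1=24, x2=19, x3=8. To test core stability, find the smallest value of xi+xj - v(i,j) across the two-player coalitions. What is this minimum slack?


Step 1: Slack for coalition (1,2): x1+x2 - v12 = 43 - 35 = 8
Step 2: Slack for coalition (1,3): x1+x3 - v13 = 32 - 24 = 8
Step 3: Slack for coalition (2,3): x2+x3 - v23 = 27 - 21 = 6
Step 4: Minimum slack = min(8, 8, 6) = 6, attained by (2,3); no pair can gain by deviating, so the allocation is in the core

6


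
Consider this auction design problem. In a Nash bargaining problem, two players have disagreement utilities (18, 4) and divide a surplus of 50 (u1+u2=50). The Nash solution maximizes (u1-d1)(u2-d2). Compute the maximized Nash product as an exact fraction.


Step 1: The Nash solution splits surplus symmetrically above the disagreement point
Step 2: u1 = (total + d1 - d2)/2 = (50 + 18 - 4)/2 = 32
Step 3: u2 = (total - d1 + d2)/2 = (50 - 18 + 4)/2 = 18
Step 4: Nash product = (32 - 18) * (18 - 4)
Step 5: = 14 * 14 = 196

196


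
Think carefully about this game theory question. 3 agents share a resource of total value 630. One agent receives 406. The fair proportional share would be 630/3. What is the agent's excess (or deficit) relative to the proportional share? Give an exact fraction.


Step 1: Proportional share = 630/3 = 210
Step 2: Agent's actual allocation = 406
Step 3: Excess = 406 - 210 = 196

196


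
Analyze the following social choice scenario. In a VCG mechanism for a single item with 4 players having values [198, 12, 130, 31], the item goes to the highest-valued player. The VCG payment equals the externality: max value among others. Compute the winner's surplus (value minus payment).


Step 1: The winner is the agent with the highest value: agent 0 with value 198
Step 2: Values of other agents: [12, 130, 31]
Step 3: VCG payment = max of others' values = 130
Step 4: Surplus = 198 - 130 = 68

68


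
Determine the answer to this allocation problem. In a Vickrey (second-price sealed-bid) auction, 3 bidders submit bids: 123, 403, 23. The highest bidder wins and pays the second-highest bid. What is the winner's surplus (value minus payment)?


Step 1: Sort bids in descending order: 403, 123, 23
Step 2: The winning bid is the highest: 403
Step 3: The payment equals the second-highest bid: 123
Step 4: Surplus = winner's bid - payment = 403 - 123 = 280

280


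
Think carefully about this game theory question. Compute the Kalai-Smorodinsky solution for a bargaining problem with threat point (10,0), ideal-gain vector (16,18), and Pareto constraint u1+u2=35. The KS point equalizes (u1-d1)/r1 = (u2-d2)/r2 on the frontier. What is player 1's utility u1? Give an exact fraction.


Step 1: At the KS point, (u1-d1)/r1 = (u2-d2)/r2 = t and u1+u2 = 35
Step 2: u1 = d1 + r1*t and u2 = d2 + r2*t, so (d1 + r1*t) + (d2 + r2*t) = 35
Step 3: t = (35 - 10 - 0)/(16 + 18) = 25/34
Step 4: u1 = d1 + r1*t = 10 + 16 * 25/34 = 370/17
Step 5: (Check: u2 = d2 + r2*t = 225/17; u1+u2 = 370/17 + 225/17 = 35, on the frontier.)

370/17


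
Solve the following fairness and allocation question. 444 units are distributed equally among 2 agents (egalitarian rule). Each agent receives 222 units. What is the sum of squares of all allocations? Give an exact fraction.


Step 1: Each agent's share = 444/2 = 222
Step 2: Square of each share = (222)^2 = 49284
Step 3: Sum of squares = 2 * 49284 = 98568

98568


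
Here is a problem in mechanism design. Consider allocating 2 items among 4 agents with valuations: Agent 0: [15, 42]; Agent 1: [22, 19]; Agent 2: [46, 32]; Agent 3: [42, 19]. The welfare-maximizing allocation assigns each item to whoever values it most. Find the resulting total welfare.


Step 1: For each item, find the maximum value among all agents.
Step 2: Item 0 -> Agent 2 (value 46)
Step 3: Item 1 -> Agent 0 (value 42)
Step 4: Total welfare = 46 + 42 = 88

88


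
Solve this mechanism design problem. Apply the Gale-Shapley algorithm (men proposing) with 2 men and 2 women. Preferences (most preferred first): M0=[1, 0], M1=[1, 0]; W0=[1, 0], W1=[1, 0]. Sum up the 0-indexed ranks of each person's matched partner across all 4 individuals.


Step 1: Run Gale-Shapley (men propose, women hold best offer):
  M0 proposes to W1; she accepts
  M1 proposes to W1; she switches from M0
  M0 proposes to W0; she accepts
Step 2: Final matching: W0-M0, W1-M1
Step 3: 0-indexed ranks (man's rank of his match, then woman's): 1 + 1 + 0 + 0
Step 4: Total rank sum = 2

2


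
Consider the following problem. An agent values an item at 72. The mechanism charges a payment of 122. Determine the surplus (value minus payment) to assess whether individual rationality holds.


Step 1: Surplus = value - payment = 72 - 122 = -50
Step 2: IR is violated (surplus < 0)

-50


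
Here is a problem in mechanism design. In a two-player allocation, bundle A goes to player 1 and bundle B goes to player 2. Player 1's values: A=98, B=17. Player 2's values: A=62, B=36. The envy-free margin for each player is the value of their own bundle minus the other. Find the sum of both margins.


Step 1: Player 1's margin = v1(A) - v1(B) = 98 - 17 = 81
Step 2: Player 2's margin = v2(B) - v2(A) = 36 - 62 = -26
Step 3: Total margin = 81 + -26 = 55

55


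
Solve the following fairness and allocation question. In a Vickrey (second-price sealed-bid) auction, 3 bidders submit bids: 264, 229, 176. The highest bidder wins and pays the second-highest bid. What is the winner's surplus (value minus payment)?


Step 1: Sort bids in descending order: 264, 229, 176
Step 2: The winning bid is the highest: 264
Step 3: The payment equals the second-highest bid: 229
Step 4: Surplus = winner's bid - payment = 264 - 229 = 35

35


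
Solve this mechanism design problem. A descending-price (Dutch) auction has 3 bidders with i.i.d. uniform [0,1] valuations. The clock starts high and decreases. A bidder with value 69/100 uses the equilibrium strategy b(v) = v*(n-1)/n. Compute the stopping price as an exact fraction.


Step 1: Dutch auctions are strategically equivalent to first-price auctions
Step 2: The equilibrium bid is b(v) = v*(n-1)/n
Step 3: b = 69/100 * 2/3
Step 4: b = 23/50

23/50


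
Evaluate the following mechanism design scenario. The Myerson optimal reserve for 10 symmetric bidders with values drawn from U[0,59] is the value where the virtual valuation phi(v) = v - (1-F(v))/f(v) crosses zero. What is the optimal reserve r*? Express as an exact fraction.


Step 1: For U[0,59], F(v) = v/59 and f(v) = 1/59
Step 2: phi(v) = v - (1 - v/59)/(1/59) = v - (59 - v) = 2v - 59
Step 3: Set phi(r*) = 0: 2r* - 59 = 0
Step 4: r* = 59/2 (the number of bidders n = 10 does not enter)

59/2


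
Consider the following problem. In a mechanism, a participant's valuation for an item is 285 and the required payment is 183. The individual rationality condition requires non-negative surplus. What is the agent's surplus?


Step 1: Surplus = value - payment = 285 - 183 = 102
Step 2: IR is satisfied (surplus >= 0)

102


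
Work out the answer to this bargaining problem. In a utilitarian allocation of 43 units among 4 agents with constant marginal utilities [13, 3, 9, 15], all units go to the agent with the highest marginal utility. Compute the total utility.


Step 1: The marginal utilities are [13, 3, 9, 15]
Step 2: The highest marginal utility is 15
Step 3: All 43 units go to that agent
Step 4: Total utility = 15 * 43 = 645

645


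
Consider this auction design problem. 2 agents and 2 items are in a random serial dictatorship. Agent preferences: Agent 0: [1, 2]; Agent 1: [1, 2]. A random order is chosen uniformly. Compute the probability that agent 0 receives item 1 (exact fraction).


Step 1: Agent 0 wants item 1
Step 2: There are 2 possible orderings of agents
Step 3: In 1 orderings, agent 0 gets item 1
Step 4: Probability = 1/2

1/2


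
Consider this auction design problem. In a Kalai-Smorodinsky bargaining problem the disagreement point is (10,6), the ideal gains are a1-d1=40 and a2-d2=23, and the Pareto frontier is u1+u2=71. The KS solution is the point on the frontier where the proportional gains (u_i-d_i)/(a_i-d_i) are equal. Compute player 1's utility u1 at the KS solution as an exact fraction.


Step 1: At the KS point, (u1-d1)/r1 = (u2-d2)/r2 = t and u1+u2 = 71
Step 2: u1 = d1 + r1*t and u2 = d2 + r2*t, so (d1 + r1*t) + (d2 + r2*t) = 71
Step 3: t = (71 - 10 - 6)/(40 + 23) = 55/63
Step 4: u1 = d1 + r1*t = 10 + 40 * 55/63 = 2830/63
Step 5: (Check: u2 = d2 + r2*t = 1643/63; u1+u2 = 2830/63 + 1643/63 = 71, on the frontier.)

2830/63


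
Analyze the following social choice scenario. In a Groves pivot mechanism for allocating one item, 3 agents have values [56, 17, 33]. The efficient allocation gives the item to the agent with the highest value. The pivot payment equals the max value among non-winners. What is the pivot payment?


Step 1: The efficient winner is agent 0 with value 56
Step 2: Other agents' values: [17, 33]
Step 3: Pivot payment = max(others) = 33
Step 4: The winner pays 33

33


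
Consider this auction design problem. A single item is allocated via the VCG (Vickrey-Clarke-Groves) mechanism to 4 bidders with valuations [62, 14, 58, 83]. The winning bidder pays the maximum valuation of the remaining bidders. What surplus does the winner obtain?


Step 1: The winner is the agent with the highest value: agent 3 with value 83
Step 2: Values of other agents: [62, 14, 58]
Step 3: VCG payment = max of others' values = 62
Step 4: Surplus = 83 - 62 = 21

21


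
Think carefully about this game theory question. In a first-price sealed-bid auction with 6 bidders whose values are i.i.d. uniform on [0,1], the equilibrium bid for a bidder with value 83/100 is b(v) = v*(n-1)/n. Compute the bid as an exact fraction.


Step 1: The symmetric BNE bidding function is b(v) = v * (n-1) / n
Step 2: Substitute v = 83/100 and n = 6
Step 3: b = 83/100 * 5/6
Step 4: b = 83/120

83/120


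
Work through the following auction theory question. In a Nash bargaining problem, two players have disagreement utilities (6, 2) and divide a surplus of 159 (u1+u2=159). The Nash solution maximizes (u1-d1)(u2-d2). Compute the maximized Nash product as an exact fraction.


Step 1: The Nash solution splits surplus symmetrically above the disagreement point
Step 2: u1 = (total + d1 - d2)/2 = (159 + 6 - 2)/2 = 163/2
Step 3: u2 = (total - d1 + d2)/2 = (159 - 6 + 2)/2 = 155/2
Step 4: Nash product = (163/2 - 6) * (155/2 - 2)
Step 5: = 151/2 * 151/2 = 22801/4

22801/4


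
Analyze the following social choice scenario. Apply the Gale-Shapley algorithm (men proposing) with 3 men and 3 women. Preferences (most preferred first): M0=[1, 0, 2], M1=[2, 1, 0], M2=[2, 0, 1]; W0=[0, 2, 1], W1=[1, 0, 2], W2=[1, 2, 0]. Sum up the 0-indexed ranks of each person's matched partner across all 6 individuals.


Step 1: Run Gale-Shapley (men propose, women hold best offer):
  M0 proposes to W1; she accepts
  M1 proposes to W2; she accepts
  M2 proposes to W2; rejected
  M2 proposes to W0; she accepts
Step 2: Final matching: W0-M2, W1-M0, W2-M1
Step 3: 0-indexed ranks (man's rank of his match, then woman's): 1 + 1 + 0 + 1 + 0 + 0
Step 4: Total rank sum = 3

3


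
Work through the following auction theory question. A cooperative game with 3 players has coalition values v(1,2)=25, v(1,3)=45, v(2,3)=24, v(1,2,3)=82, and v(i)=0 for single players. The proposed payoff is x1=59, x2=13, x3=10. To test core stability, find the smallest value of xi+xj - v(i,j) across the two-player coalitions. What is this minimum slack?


Step 1: Slack for coalition (1,2): x1+x2 - v12 = 72 - 25 = 47
Step 2: Slack for coalition (1,3): x1+x3 - v13 = 69 - 45 = 24
Step 3: Slack for coalition (2,3): x2+x3 - v23 = 23 - 24 = -1
Step 4: Minimum slack = min(47, 24, -1) = -1, attained by (2,3); coalition (2,3) can block (slack < 0), so the allocation is not in the core

-1


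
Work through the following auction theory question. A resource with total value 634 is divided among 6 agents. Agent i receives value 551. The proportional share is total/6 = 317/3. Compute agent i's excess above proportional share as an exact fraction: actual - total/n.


Step 1: Proportional share = 634/6 = 317/3
Step 2: Agent's actual allocation = 551
Step 3: Excess = 551 - 317/3 = 1336/3

1336/3


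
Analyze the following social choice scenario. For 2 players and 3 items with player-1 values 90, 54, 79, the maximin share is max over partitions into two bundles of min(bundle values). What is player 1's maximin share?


Step 1: Item values = 90, 54, 79
Step 2: Enumerate all 2-bundle partitions and take the smaller bundle:
  Partition 1: {90} vs {54,79} -> bundles 90, 133; min = 90
  Partition 2: {54} vs {90,79} -> bundles 54, 169; min = 54
  Partition 3: {79} vs {90,54} -> bundles 79, 144; min = 79
Step 3: MMS = max(90, 54, 79) = 90

90


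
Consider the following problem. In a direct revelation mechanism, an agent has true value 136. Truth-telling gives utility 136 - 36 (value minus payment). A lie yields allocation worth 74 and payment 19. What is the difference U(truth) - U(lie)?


Step 1: U(truth) = value - payment = 136 - 36 = 100
Step 2: U(lie) = allocation - payment = 74 - 19 = 55
Step 3: IC gap = 100 - 55 = 45

45


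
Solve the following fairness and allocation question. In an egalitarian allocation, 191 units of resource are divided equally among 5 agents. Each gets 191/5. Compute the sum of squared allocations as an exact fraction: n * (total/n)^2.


Step 1: Each agent's share = 191/5
Step 2: Square of each share = (191/5)^2 = 36481/25
Step 3: Sum of squares = 5 * 36481/25 = 36481/5

36481/5


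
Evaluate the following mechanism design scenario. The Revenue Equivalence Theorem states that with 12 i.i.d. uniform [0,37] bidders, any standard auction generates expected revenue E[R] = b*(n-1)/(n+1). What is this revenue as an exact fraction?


Step 1: By Revenue Equivalence, expected revenue = b*(n-1)/(n+1)
Step 2: Substituting n = 12, b = 37
Step 3: Revenue = 37*(12-1)/(12+1) = 37*11/13
Step 4: Revenue = 407/13

407/13


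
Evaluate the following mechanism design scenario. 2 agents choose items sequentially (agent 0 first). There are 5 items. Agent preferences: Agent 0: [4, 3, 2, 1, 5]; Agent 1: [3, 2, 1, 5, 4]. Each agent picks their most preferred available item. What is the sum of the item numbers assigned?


Step 1: Agent 0 picks item 4
Step 2: Agent 1 picks item 3
Step 3: Sum = 4 + 3 = 7

7


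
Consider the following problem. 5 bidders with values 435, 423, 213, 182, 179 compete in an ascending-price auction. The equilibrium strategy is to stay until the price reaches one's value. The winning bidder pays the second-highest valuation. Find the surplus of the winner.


Step 1: Identify the highest value: 435
Step 2: Identify the second-highest value: 423
Step 3: The final price = second-highest value = 423
Step 4: Surplus = 435 - 423 = 12

12


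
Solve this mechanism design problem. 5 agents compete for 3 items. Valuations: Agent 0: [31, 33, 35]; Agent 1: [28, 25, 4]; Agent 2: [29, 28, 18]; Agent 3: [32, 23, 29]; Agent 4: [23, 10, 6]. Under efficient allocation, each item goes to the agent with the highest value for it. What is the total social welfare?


Step 1: For each item, find the maximum value among all agents.
Step 2: Item 0 -> Agent 3 (value 32)
Step 3: Item 1 -> Agent 0 (value 33)
Step 4: Item 2 -> Agent 0 (value 35)
Step 5: Total welfare = 32 + 33 + 35 = 100

100


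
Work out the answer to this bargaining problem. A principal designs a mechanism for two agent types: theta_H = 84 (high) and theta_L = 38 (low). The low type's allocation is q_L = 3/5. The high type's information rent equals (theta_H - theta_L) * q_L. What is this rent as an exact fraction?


Step 1: theta_H - theta_L = 84 - 38 = 46
Step 2: Information rent = (theta_H - theta_L) * q_L
Step 3: = 46 * 3/5
Step 4: = 138/5

138/5


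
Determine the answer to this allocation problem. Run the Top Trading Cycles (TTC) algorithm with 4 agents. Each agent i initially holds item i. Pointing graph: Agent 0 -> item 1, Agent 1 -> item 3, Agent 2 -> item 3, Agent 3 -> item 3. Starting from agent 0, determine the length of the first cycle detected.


Step 1: Trace the pointer graph from agent 0: 0 -> 1 -> 3 -> 3
Step 2: A cycle is detected when we revisit agent 3
Step 3: The cycle is: 3 -> 3
Step 4: Cycle length = 1

1


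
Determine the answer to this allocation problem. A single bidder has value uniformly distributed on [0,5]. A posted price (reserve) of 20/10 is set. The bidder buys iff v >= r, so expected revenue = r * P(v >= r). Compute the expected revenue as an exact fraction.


Step 1: Posted price r = 2, value support [0,5]
Step 2: P(v >= r) = (5 - 2)/5 = 3/5
Step 3: Expected revenue = r * P(v >= r) = 2 * 3/5
Step 4: Revenue = 6/5

6/5


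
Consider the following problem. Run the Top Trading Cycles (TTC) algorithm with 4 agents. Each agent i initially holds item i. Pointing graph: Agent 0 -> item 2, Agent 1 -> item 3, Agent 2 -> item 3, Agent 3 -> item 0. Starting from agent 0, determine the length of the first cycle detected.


Step 1: Trace the pointer graph from agent 0: 0 -> 2 -> 3 -> 0
Step 2: A cycle is detected when we revisit agent 0
Step 3: The cycle is: 0 -> 2 -> 3 -> 0
Step 4: Cycle length = 3

3


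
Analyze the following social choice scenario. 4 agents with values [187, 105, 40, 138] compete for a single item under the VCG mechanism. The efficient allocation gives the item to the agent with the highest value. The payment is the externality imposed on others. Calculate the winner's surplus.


Step 1: The winner is the agent with the highest value: agent 0 with value 187
Step 2: Values of other agents: [105, 40, 138]
Step 3: VCG payment = max of others' values = 138
Step 4: Surplus = 187 - 138 = 49

49


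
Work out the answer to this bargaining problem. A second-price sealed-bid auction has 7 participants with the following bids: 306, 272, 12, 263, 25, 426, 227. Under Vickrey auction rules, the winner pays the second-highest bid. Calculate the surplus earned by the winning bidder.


Step 1: Sort bids in descending order: 426, 306, 272, 263, 227, 25, 12
Step 2: The winning bid is the highest: 426
Step 3: The payment equals the second-highest bid: 306
Step 4: Surplus = winner's bid - payment = 426 - 306 = 120

120


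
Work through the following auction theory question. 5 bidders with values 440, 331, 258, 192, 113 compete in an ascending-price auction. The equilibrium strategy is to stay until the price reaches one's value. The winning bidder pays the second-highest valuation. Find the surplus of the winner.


Step 1: Identify the highest value: 440
Step 2: Identify the second-highest value: 331
Step 3: The final price = second-highest value = 331
Step 4: Surplus = 440 - 331 = 109

109


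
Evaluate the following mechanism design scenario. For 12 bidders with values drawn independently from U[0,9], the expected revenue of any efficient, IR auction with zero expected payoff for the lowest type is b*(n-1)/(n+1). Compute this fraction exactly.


Step 1: By Revenue Equivalence, expected revenue = b*(n-1)/(n+1)
Step 2: Substituting n = 12, b = 9
Step 3: Revenue = 9*(12-1)/(12+1) = 9*11/13
Step 4: Revenue = 99/13

99/13


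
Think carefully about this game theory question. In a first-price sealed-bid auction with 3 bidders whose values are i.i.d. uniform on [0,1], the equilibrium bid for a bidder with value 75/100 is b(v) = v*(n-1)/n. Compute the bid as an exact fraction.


Step 1: The symmetric BNE bidding function is b(v) = v * (n-1) / n
Step 2: Substitute v = 3/4 and n = 3
Step 3: b = 3/4 * 2/3
Step 4: b = 1/2

1/2


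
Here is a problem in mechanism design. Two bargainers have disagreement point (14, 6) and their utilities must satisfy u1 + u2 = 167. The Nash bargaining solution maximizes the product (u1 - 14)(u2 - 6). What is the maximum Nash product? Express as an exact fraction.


Step 1: The Nash solution splits surplus symmetrically above the disagreement point
Step 2: u1 = (total + d1 - d2)/2 = (167 + 14 - 6)/2 = 175/2
Step 3: u2 = (total - d1 + d2)/2 = (167 - 14 + 6)/2 = 159/2
Step 4: Nash product = (175/2 - 14) * (159/2 - 6)
Step 5: = 147/2 * 147/2 = 21609/4

21609/4


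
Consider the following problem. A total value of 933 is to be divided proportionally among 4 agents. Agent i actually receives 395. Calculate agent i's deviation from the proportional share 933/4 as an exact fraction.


Step 1: Proportional share = 933/4
Step 2: Agent's actual allocation = 395
Step 3: Excess = 395 - 933/4 = 647/4

647/4


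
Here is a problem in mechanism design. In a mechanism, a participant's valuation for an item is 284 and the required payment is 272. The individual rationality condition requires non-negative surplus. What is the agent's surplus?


Step 1: Surplus = value - payment = 284 - 272 = 12
Step 2: IR is satisfied (surplus >= 0)

12


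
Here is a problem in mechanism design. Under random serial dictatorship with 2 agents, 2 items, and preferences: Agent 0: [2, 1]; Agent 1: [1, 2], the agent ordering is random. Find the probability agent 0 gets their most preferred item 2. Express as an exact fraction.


Step 1: Agent 0 wants item 2
Step 2: There are 2 possible orderings of agents
Step 3: In 2 orderings, agent 0 gets item 2
Step 4: Probability = 2/2 = 1

1


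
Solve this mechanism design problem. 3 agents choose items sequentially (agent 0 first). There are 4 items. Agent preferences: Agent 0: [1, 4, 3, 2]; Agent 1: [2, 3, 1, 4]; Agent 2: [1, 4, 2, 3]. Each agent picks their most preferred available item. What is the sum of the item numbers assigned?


Step 1: Agent 0 picks item 1
Step 2: Agent 1 picks item 2
Step 3: Agent 2 picks item 4
Step 4: Sum = 1 + 2 + 4 = 7

7


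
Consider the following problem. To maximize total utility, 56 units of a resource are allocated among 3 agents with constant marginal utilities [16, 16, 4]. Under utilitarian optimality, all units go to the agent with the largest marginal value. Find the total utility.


Step 1: The marginal utilities are [16, 16, 4]
Step 2: The highest marginal utility is 16
Step 3: All 56 units go to that agent
Step 4: Total utility = 16 * 56 = 896

896


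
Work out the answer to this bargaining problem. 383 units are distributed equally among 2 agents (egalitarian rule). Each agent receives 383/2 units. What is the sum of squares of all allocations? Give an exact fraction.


Step 1: Each agent's share = 383/2
Step 2: Square of each share = (383/2)^2 = 146689/4
Step 3: Sum of squares = 2 * 146689/4 = 146689/2

146689/2


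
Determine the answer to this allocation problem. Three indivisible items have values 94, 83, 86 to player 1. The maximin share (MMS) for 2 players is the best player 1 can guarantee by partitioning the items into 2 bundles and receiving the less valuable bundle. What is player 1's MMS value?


Step 1: Item values = 94, 83, 86
Step 2: Enumerate all 2-bundle partitions and take the smaller bundle:
  Partition 1: {94} vs {83,86} -> bundles 94, 169; min = 94
  Partition 2: {83} vs {94,86} -> bundles 83, 180; min = 83
  Partition 3: {86} vs {94,83} -> bundles 86, 177; min = 86
Step 3: MMS = max(94, 83, 86) = 94

94


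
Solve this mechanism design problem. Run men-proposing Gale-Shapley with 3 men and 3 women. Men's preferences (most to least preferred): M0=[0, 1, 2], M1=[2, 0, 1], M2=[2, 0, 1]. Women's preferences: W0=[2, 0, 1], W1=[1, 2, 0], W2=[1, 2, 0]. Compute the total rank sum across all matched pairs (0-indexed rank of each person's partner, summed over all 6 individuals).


Step 1: Run Gale-Shapley (men propose, women hold best offer):
  M0 proposes to W0; she accepts
  M1 proposes to W2; she accepts
  M2 proposes to W2; rejected
  M2 proposes to W0; she switches from M0
  M0 proposes to W1; she accepts
Step 2: Final matching: W0-M2, W1-M0, W2-M1
Step 3: 0-indexed ranks (man's rank of his match, then woman's): 1 + 0 + 1 + 2 + 0 + 0
Step 4: Total rank sum = 4

4


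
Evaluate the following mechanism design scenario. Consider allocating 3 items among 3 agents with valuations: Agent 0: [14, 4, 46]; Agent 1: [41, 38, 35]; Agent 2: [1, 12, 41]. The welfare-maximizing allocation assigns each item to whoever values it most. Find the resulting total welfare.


Step 1: For each item, find the maximum value among all agents.
Step 2: Item 0 -> Agent 1 (value 41)
Step 3: Item 1 -> Agent 1 (value 38)
Step 4: Item 2 -> Agent 0 (value 46)
Step 5: Total welfare = 41 + 38 + 46 = 125

125


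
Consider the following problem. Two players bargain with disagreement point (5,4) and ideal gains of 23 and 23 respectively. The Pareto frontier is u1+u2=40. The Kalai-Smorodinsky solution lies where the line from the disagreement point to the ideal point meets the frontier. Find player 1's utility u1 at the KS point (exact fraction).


Step 1: At the KS point, (u1-d1)/r1 = (u2-d2)/r2 = t and u1+u2 = 40
Step 2: u1 = d1 + r1*t and u2 = d2 + r2*t, so (d1 + r1*t) + (d2 + r2*t) = 40
Step 3: t = (40 - 5 - 4)/(23 + 23) = 31/46
Step 4: u1 = d1 + r1*t = 5 + 23 * 31/46 = 41/2
Step 5: (Check: u2 = d2 + r2*t = 39/2; u1+u2 = 41/2 + 39/2 = 40, on the frontier.)

41/2


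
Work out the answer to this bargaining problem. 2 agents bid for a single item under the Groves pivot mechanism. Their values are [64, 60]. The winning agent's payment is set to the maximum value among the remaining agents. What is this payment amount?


Step 1: The efficient winner is agent 0 with value 64
Step 2: Other agents' values: [60]
Step 3: Pivot payment = max(others) = 60
Step 4: The winner pays 60

60


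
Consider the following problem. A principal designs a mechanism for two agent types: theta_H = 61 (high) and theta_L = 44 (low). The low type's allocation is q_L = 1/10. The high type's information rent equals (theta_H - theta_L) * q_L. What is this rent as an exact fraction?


Step 1: theta_H - theta_L = 61 - 44 = 17
Step 2: Information rent = (theta_H - theta_L) * q_L
Step 3: = 17 * 1/10
Step 4: = 17/10

17/10


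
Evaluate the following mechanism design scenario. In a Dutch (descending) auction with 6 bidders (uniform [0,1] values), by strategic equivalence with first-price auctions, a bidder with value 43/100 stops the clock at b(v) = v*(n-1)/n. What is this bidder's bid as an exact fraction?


Step 1: Dutch auctions are strategically equivalent to first-price auctions
Step 2: The equilibrium bid is b(v) = v*(n-1)/n
Step 3: b = 43/100 * 5/6
Step 4: b = 43/120

43/120


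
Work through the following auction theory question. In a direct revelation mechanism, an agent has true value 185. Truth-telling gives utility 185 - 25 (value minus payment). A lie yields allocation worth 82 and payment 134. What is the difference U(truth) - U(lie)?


Step 1: U(truth) = value - payment = 185 - 25 = 160
Step 2: U(lie) = allocation - payment = 82 - 134 = -52
Step 3: IC gap = 160 - (-52) = 212

212


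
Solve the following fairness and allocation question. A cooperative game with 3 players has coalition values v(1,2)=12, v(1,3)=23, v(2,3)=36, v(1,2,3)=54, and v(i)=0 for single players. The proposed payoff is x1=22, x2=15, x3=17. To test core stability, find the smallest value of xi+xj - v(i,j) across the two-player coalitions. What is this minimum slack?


Step 1: Slack for coalition (1,2): x1+x2 - v12 = 37 - 12 = 25
Step 2: Slack for coalition (1,3): x1+x3 - v13 = 39 - 23 = 16
Step 3: Slack for coalition (2,3): x2+x3 - v23 = 32 - 36 = -4
Step 4: Minimum slack = min(25, 16, -4) = -4, attained by (2,3); coalition (2,3) can block (slack < 0), so the allocation is not in the core

-4


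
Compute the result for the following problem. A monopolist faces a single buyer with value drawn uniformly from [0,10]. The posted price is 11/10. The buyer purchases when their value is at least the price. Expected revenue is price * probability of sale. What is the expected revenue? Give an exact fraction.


Step 1: Posted price r = 11/10, value support [0,10]
Step 2: P(v >= r) = (10 - 11/10)/10 = 89/100
Step 3: Expected revenue = r * P(v >= r) = 11/10 * 89/100
Step 4: Revenue = 979/1000

979/1000


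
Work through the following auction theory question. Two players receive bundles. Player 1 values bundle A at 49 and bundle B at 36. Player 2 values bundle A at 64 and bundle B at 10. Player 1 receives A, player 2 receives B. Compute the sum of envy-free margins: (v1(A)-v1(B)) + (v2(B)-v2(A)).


Step 1: Player 1's margin = v1(A) - v1(B) = 49 - 36 = 13
Step 2: Player 2's margin = v2(B) - v2(A) = 10 - 64 = -54
Step 3: Total margin = 13 + -54 = -41

-41


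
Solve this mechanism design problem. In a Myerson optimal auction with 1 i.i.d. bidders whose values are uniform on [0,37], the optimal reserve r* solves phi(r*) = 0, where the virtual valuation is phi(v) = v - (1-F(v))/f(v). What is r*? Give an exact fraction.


Step 1: For U[0,37], F(v) = v/37 and f(v) = 1/37
Step 2: phi(v) = v - (1 - v/37)/(1/37) = v - (37 - v) = 2v - 37
Step 3: Set phi(r*) = 0: 2r* - 37 = 0
Step 4: r* = 37/2 (the number of bidders n = 1 does not enter)

37/2


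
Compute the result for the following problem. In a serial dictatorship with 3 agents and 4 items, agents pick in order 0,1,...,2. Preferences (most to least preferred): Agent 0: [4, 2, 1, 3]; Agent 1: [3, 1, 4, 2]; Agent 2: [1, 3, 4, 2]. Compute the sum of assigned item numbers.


Step 1: Agent 0 picks item 4
Step 2: Agent 1 picks item 3
Step 3: Agent 2 picks item 1
Step 4: Sum = 4 + 3 + 1 = 8

8


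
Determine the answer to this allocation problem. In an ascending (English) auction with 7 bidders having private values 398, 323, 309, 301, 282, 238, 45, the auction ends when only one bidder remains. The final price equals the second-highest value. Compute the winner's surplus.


Step 1: Identify the highest value: 398
Step 2: Identify the second-highest value: 323
Step 3: The final price = second-highest value = 323
Step 4: Surplus = 398 - 323 = 75

75


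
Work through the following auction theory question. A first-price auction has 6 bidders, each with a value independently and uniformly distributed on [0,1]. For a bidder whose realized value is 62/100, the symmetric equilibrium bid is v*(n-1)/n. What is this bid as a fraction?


Step 1: The symmetric BNE bidding function is b(v) = v * (n-1) / n
Step 2: Substitute v = 31/50 and n = 6
Step 3: b = 31/50 * 5/6
Step 4: b = 31/60

31/60


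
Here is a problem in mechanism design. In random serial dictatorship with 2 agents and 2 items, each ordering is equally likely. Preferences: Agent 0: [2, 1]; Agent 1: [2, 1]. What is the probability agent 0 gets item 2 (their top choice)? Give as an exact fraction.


Step 1: Agent 0 wants item 2
Step 2: There are 2 possible orderings of agents
Step 3: In 1 orderings, agent 0 gets item 2
Step 4: Probability = 1/2

1/2


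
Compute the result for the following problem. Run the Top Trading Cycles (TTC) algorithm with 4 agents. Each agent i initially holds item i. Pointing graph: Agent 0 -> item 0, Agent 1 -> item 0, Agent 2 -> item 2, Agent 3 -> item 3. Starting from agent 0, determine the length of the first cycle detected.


Step 1: Trace the pointer graph from agent 0: 0 -> 0
Step 2: A cycle is detected when we revisit agent 0
Step 3: The cycle is: 0 -> 0
Step 4: Cycle length = 1

1


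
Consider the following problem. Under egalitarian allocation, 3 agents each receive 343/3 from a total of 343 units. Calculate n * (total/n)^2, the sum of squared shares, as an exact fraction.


Step 1: Each agent's share = 343/3
Step 2: Square of each share = (343/3)^2 = 117649/9
Step 3: Sum of squares = 3 * 117649/9 = 117649/3

117649/3
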